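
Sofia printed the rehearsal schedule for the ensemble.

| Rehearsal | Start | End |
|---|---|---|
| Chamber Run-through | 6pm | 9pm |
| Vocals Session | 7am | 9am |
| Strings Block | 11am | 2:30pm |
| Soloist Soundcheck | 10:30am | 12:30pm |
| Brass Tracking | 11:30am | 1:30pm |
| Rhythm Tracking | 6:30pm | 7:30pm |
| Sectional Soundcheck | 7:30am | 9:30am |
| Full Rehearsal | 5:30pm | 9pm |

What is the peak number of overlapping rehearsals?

Sort all start/end points and keep a running count:
7am start Vocals Session → 1
7:30am start Sectional Soundcheck → 2
9am end Vocals Session → 1
9:30am end Sectional Soundcheck → 0
10:30am start Soloist Soundcheck → 1
11am start Strings Block → 2
11:30am start Brass Tracking → 3
12:30pm end Soloist Soundcheck → 2
1:30pm end Brass Tracking → 1
2:30pm end Strings Block → 0
5:30pm start Full Rehearsal → 1
6pm start Chamber Run-through → 2
6:30pm start Rhythm Tracking → 3
7:30pm end Rhythm Tracking → 2
9pm end Chamber Run-through → 1
9pm end Full Rehearsal → 0
Peak is 3, at 11:30am (Brass Tracking, Soloist Soundcheck, Strings Block).

3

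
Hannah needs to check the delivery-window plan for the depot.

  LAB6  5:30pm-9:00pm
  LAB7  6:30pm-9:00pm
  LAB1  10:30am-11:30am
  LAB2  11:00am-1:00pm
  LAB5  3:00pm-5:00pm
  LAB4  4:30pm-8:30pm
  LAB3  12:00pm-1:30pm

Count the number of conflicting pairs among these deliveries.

Sorted by start: LAB1, LAB2, LAB3, LAB5, LAB4, LAB6, LAB7.
LAB2 starts before LAB1 ends → LAB1 and LAB2 overlap.
LAB3 starts after LAB1 ends; LAB1 is clear from here.
LAB3 starts before LAB2 ends → LAB2 and LAB3 overlap.
LAB5 starts after LAB2 ends; LAB2 is clear from here.
LAB5 starts after LAB3 ends; LAB3 is clear from here.
LAB4 starts before LAB5 ends → LAB5 and LAB4 overlap.
LAB6 starts after LAB5 ends; LAB5 is clear from here.
LAB6 starts before LAB4 ends → LAB4 and LAB6 overlap.
LAB7 starts before LAB4 ends → LAB4 and LAB7 overlap.
LAB7 starts before LAB6 ends → LAB6 and LAB7 overlap.
Overlapping pairs: LAB1 & LAB2, LAB2 & LAB3, LAB4 & LAB5, LAB4 & LAB6, LAB4 & LAB7, LAB6 & LAB7 — 6 in total.

6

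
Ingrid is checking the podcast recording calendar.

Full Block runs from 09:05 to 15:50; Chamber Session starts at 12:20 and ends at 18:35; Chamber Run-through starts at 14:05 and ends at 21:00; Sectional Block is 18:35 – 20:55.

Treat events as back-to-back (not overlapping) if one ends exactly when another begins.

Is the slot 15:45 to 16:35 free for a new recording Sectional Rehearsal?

No — it overlaps Chamber Run-through, Chamber Session, Full Block

Full Block: starts 09:05 before Sectional Rehearsal ends 16:35, and ends 15:50 after Sectional Rehearsal starts 15:45 → overlap.
Chamber Session: starts 12:20 before Sectional Rehearsal ends 16:35, and ends 18:35 after Sectional Rehearsal starts 15:45 → overlap.
Chamber Run-through: starts 14:05 before Sectional Rehearsal ends 16:35, and ends 21:00 after Sectional Rehearsal starts 15:45 → overlap.
Sectional Block: starts 18:35 at or after Sectional Rehearsal ends 16:35 → clear.
Sectional Rehearsal overlaps Chamber Session, Full Block, Chamber Run-through.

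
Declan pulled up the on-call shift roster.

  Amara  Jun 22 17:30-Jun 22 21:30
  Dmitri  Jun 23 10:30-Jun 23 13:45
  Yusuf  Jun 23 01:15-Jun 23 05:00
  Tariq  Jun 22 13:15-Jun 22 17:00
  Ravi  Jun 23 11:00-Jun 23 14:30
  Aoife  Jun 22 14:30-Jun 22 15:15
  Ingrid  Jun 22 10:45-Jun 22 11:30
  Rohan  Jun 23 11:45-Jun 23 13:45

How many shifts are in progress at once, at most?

Sweep the timeline, counting +1 at each start and −1 at each end (ends before starts at a tie):
Jun 22 10:45 start Ingrid → 1
Jun 22 11:30 end Ingrid → 0
Jun 22 13:15 start Tariq → 1
Jun 22 14:30 start Aoife → 2
Jun 22 15:15 end Aoife → 1
Jun 22 17:00 end Tariq → 0
Jun 22 17:30 start Amara → 1
Jun 22 21:30 end Amara → 0
Jun 23 01:15 start Yusuf → 1
Jun 23 05:00 end Yusuf → 0
Jun 23 10:30 start Dmitri → 1
Jun 23 11:00 start Ravi → 2
Jun 23 11:45 start Rohan → 3
Jun 23 13:45 end Dmitri → 2
Jun 23 13:45 end Rohan → 1
Jun 23 14:30 end Ravi → 0
Peak is 3, at Jun 23 11:45 (Dmitri, Ravi, Rohan).

3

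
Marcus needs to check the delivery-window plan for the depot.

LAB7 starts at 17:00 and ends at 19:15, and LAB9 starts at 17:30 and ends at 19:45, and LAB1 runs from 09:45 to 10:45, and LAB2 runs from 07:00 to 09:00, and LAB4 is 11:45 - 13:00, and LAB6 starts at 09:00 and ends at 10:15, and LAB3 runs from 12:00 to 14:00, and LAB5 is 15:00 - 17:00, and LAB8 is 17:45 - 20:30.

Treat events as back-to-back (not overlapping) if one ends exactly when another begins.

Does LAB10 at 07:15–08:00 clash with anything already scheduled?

Yes — it overlaps LAB2

LAB2: starts 07:00 before LAB10 ends 08:00, and ends 09:00 after LAB10 starts 07:15 → overlap.
LAB6: starts 09:00 at or after LAB10 ends 08:00 → clear.
LAB1: starts 09:45 at or after LAB10 ends 08:00 → clear.
LAB4: starts 11:45 at or after LAB10 ends 08:00 → clear.
LAB3: starts 12:00 at or after LAB10 ends 08:00 → clear.
LAB5: starts 15:00 at or after LAB10 ends 08:00 → clear.
LAB7: starts 17:00 at or after LAB10 ends 08:00 → clear.
LAB9: starts 17:30 at or after LAB10 ends 08:00 → clear.
LAB8: starts 17:45 at or after LAB10 ends 08:00 → clear.
LAB10 overlaps LAB2.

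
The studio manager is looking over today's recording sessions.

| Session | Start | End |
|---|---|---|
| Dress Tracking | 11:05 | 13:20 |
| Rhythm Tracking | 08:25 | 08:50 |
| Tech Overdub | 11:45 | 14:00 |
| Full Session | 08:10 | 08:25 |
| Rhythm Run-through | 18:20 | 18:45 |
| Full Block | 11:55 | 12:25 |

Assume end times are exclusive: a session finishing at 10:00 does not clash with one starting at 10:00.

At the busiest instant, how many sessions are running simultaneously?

Walk through starts and ends in time order (an end at T is processed before a start at T):
08:10 start Full Session → 1
08:25 end Full Session → 0
08:25 start Rhythm Tracking → 1
08:50 end Rhythm Tracking → 0
11:05 start Dress Tracking → 1
11:45 start Tech Overdub → 2
11:55 start Full Block → 3
12:25 end Full Block → 2
13:20 end Dress Tracking → 1
14:00 end Tech Overdub → 0
18:20 start Rhythm Run-through → 1
18:45 end Rhythm Run-through → 0
Peak is 3, at 11:55 (Dress Tracking, Full Block, Tech Overdub).

3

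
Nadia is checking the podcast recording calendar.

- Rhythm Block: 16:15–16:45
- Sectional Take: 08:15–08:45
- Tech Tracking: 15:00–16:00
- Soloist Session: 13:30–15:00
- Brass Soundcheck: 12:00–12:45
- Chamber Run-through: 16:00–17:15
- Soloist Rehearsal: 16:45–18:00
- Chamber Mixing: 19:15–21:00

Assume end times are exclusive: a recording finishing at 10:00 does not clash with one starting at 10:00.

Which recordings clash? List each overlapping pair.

Chamber Run-through & Rhythm Block, Chamber Run-through & Soloist Rehearsal

Sorted by start: Sectional Take, Brass Soundcheck, Soloist Session, Tech Tracking, Chamber Run-through, Rhythm Block, Soloist Rehearsal, Chamber Mixing.
Brass Soundcheck starts after Sectional Take ends, so nothing later overlaps Sectional Take either.
Soloist Session starts after Brass Soundcheck ends, so nothing later overlaps Brass Soundcheck either.
Tech Tracking starts exactly when Soloist Session ends (back-to-back, no overlap), so nothing later overlaps Soloist Session either.
Chamber Run-through starts exactly when Tech Tracking ends (back-to-back, no overlap), so nothing later overlaps Tech Tracking either.
Rhythm Block starts before Chamber Run-through ends → Chamber Run-through and Rhythm Block overlap.
Soloist Rehearsal starts before Chamber Run-through ends → Chamber Run-through and Soloist Rehearsal overlap.
Chamber Mixing starts after Chamber Run-through ends.
Soloist Rehearsal starts exactly when Rhythm Block ends (back-to-back, no overlap), so nothing later overlaps Rhythm Block either.
Chamber Mixing starts after Soloist Rehearsal ends.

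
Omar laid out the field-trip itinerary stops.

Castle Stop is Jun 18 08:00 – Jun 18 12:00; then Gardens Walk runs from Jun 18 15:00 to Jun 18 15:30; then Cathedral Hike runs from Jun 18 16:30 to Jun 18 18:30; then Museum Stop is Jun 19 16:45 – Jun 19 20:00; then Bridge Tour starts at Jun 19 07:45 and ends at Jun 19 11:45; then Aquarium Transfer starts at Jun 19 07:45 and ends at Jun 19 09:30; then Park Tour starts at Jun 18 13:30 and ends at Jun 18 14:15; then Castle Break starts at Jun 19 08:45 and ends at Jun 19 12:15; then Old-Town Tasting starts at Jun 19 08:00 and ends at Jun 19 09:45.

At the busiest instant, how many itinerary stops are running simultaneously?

Sweep the timeline, counting +1 at each start and −1 at each end (ends before starts at a tie):
Jun 18 08:00 start Castle Stop → 1
Jun 18 12:00 end Castle Stop → 0
Jun 18 13:30 start Park Tour → 1
Jun 18 14:15 end Park Tour → 0
Jun 18 15:00 start Gardens Walk → 1
Jun 18 15:30 end Gardens Walk → 0
Jun 18 16:30 start Cathedral Hike → 1
Jun 18 18:30 end Cathedral Hike → 0
Jun 19 07:45 start Aquarium Transfer → 1
Jun 19 07:45 start Bridge Tour → 2
Jun 19 08:00 start Old-Town Tasting → 3
Jun 19 08:45 start Castle Break → 4
Jun 19 09:30 end Aquarium Transfer → 3
Jun 19 09:45 end Old-Town Tasting → 2
Jun 19 11:45 end Bridge Tour → 1
Jun 19 12:15 end Castle Break → 0
Jun 19 16:45 start Museum Stop → 1
Jun 19 20:00 end Museum Stop → 0
Peak is 4, at Jun 19 08:45 (Aquarium Transfer, Bridge Tour, Castle Break, Old-Town Tasting).

4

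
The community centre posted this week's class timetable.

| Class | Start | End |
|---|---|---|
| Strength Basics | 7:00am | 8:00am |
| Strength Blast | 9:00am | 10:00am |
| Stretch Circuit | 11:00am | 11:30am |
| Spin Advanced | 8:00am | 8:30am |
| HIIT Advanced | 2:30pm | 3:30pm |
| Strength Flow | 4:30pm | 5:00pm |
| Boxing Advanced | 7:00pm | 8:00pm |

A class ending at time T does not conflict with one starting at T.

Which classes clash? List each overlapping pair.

Sorted by start: Strength Basics, Spin Advanced, Strength Blast, Stretch Circuit, HIIT Advanced, Strength Flow, Boxing Advanced.
Spin Advanced starts exactly when Strength Basics ends (back-to-back, no overlap), so nothing later overlaps Strength Basics either.
Strength Blast starts after Spin Advanced ends, so nothing later overlaps Spin Advanced either.
Stretch Circuit starts after Strength Blast ends, so nothing later overlaps Strength Blast either.
HIIT Advanced starts after Stretch Circuit ends, so nothing later overlaps Stretch Circuit either.
Strength Flow starts after HIIT Advanced ends, so nothing later overlaps HIIT Advanced either.
Boxing Advanced starts after Strength Flow ends.

none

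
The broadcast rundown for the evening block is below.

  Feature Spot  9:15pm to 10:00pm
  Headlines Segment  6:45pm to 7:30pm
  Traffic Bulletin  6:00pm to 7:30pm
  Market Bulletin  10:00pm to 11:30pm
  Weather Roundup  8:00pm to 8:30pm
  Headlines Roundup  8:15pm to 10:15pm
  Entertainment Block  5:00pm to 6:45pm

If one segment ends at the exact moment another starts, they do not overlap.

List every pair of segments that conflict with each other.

Entertainment Block & Traffic Bulletin, Feature Spot & Headlines Roundup, Headlines Roundup & Market Bulletin, Headlines Roundup & Weather Roundup, Headlines Segment & Traffic Bulletin

Check each pair: they overlap iff neither finishes before the other starts.
Sorted by start: Entertainment Block, Traffic Bulletin, Headlines Segment, Weather Roundup, Headlines Roundup, Feature Spot, Market Bulletin.
Traffic Bulletin starts before Entertainment Block ends → Entertainment Block and Traffic Bulletin overlap.
Headlines Segment starts exactly when Entertainment Block ends (back-to-back, no overlap), so nothing later overlaps Entertainment Block either.
Headlines Segment starts before Traffic Bulletin ends → Traffic Bulletin and Headlines Segment overlap.
Weather Roundup starts after Traffic Bulletin ends, so nothing later overlaps Traffic Bulletin either.
Weather Roundup starts after Headlines Segment ends, so nothing later overlaps Headlines Segment either.
Headlines Roundup starts before Weather Roundup ends → Weather Roundup and Headlines Roundup overlap.
Feature Spot starts after Weather Roundup ends, so nothing later overlaps Weather Roundup either.
Feature Spot starts before Headlines Roundup ends → Headlines Roundup and Feature Spot overlap.
Market Bulletin starts before Headlines Roundup ends → Headlines Roundup and Market Bulletin overlap.
Market Bulletin starts exactly when Feature Spot ends (back-to-back, no overlap).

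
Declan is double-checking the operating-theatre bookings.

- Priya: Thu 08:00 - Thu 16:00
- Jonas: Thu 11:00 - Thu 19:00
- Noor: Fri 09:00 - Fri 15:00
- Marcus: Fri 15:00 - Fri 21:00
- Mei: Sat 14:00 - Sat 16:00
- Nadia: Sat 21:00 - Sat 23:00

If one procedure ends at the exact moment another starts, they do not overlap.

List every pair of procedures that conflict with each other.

Jonas & Priya

Sorted by start: Priya, Jonas, Noor, Marcus, Mei, Nadia.
Jonas starts before Priya ends → Priya and Jonas overlap.
Noor starts after Priya ends — done with Priya.
Noor starts after Jonas ends — done with Jonas.
Marcus starts exactly when Noor ends (back-to-back, no overlap) — done with Noor.
Mei starts after Marcus ends — done with Marcus.
Nadia starts after Mei ends.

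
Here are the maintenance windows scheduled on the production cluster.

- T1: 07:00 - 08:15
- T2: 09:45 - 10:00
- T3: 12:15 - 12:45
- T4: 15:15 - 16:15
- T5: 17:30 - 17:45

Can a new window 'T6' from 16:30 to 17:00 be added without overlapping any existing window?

T1: ends 08:15 at or before T6 starts 16:30 → clear.
T2: ends 10:00 at or before T6 starts 16:30 → clear.
T3: ends 12:45 at or before T6 starts 16:30 → clear.
T4: ends 16:15 at or before T6 starts 16:30 → clear.
T5: starts 17:30 at or after T6 ends 17:00 → clear.

Yes — the slot is free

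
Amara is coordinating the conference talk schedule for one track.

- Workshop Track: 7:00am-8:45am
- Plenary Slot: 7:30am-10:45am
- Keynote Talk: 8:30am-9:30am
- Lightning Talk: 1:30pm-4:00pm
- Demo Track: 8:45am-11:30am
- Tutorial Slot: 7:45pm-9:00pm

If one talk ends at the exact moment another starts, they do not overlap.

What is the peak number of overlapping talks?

3

Sweep the timeline, counting +1 at each start and −1 at each end (ends before starts at a tie):
7:00am start Workshop Track → 1
7:30am start Plenary Slot → 2
8:30am start Keynote Talk → 3
8:45am end Workshop Track → 2
8:45am start Demo Track → 3
9:30am end Keynote Talk → 2
10:45am end Plenary Slot → 1
11:30am end Demo Track → 0
1:30pm start Lightning Talk → 1
4:00pm end Lightning Talk → 0
7:45pm start Tutorial Slot → 1
9:00pm end Tutorial Slot → 0
Peak is 3, at 8:30am (Keynote Talk, Plenary Slot, Workshop Track).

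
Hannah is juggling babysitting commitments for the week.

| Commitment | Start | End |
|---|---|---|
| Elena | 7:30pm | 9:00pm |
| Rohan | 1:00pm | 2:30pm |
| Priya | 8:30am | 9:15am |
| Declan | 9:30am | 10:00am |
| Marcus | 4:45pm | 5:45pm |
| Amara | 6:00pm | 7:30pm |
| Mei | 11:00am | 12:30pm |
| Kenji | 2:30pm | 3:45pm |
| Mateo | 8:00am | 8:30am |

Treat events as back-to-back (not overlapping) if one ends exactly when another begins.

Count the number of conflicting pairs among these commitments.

Check each pair: they overlap iff neither finishes before the other starts.
Sorted by start: Mateo, Priya, Declan, Mei, Rohan, Kenji, Marcus, Amara, Elena.
Priya starts exactly when Mateo ends (back-to-back, no overlap) — done with Mateo.
Declan starts after Priya ends — done with Priya.
Mei starts after Declan ends — done with Declan.
Rohan starts after Mei ends — done with Mei.
Kenji starts exactly when Rohan ends (back-to-back, no overlap) — done with Rohan.
Marcus starts after Kenji ends — done with Kenji.
Amara starts after Marcus ends — done with Marcus.
Elena starts exactly when Amara ends (back-to-back, no overlap).
No pair overlaps.

0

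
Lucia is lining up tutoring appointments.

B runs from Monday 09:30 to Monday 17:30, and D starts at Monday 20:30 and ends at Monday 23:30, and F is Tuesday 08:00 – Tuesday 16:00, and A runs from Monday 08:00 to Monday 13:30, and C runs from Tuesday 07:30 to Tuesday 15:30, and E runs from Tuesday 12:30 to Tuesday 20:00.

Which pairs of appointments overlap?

Sorted by start: A, B, D, C, F, E.
B starts before A ends → A and B overlap.
D starts after A ends, so A has no further overlaps.
D starts after B ends, so B has no further overlaps.
C starts after D ends, so D has no further overlaps.
F starts before C ends → C and F overlap.
E starts before C ends → C and E overlap.
E starts before F ends → F and E overlap.

A & B, C & E, C & F, E & F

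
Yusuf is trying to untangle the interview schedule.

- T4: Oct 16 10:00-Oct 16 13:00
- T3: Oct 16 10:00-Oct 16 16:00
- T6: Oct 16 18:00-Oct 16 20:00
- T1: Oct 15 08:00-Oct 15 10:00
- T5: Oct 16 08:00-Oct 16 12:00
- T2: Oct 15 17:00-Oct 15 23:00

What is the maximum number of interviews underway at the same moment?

3

Sweep the timeline, counting +1 at each start and −1 at each end (ends before starts at a tie):
Oct 15 08:00 start T1 → 1
Oct 15 10:00 end T1 → 0
Oct 15 17:00 start T2 → 1
Oct 15 23:00 end T2 → 0
Oct 16 08:00 start T5 → 1
Oct 16 10:00 start T3 → 2
Oct 16 10:00 start T4 → 3
Oct 16 12:00 end T5 → 2
Oct 16 13:00 end T4 → 1
Oct 16 16:00 end T3 → 0
Oct 16 18:00 start T6 → 1
Oct 16 20:00 end T6 → 0
Peak is 3, at Oct 16 10:00 (T3, T4, T5).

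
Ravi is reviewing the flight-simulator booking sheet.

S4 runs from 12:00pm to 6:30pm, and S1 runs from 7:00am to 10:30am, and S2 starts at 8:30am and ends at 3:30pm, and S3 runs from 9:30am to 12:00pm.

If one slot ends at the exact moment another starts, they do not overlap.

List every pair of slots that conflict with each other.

Two intervals overlap when each starts before the other ends.
Sorted by start: S1, S2, S3, S4.
S2 starts before S1 ends → S1 and S2 overlap.
S3 starts before S1 ends → S1 and S3 overlap.
S4 starts after S1 ends.
S3 starts before S2 ends → S2 and S3 overlap.
S4 starts before S2 ends → S2 and S4 overlap.
S4 starts exactly when S3 ends (back-to-back, no overlap).

S1 & S2, S1 & S3, S2 & S3, S2 & S4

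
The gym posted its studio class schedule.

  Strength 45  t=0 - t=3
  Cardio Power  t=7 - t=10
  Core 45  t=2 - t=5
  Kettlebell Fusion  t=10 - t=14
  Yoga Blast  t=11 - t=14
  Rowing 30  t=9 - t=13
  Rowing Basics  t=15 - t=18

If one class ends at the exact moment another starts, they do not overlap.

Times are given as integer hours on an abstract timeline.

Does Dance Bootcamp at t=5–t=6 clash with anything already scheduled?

Strength 45: ends t=3 at or before Dance Bootcamp starts t=5 → clear.
Core 45: ends t=5 at or before Dance Bootcamp starts t=5 → clear.
Cardio Power: starts t=7 at or after Dance Bootcamp ends t=6 → clear.
Rowing 30: starts t=9 at or after Dance Bootcamp ends t=6 → clear.
Kettlebell Fusion: starts t=10 at or after Dance Bootcamp ends t=6 → clear.
Yoga Blast: starts t=11 at or after Dance Bootcamp ends t=6 → clear.
Rowing Basics: starts t=15 at or after Dance Bootcamp ends t=6 → clear.

No — it doesn't clash with anything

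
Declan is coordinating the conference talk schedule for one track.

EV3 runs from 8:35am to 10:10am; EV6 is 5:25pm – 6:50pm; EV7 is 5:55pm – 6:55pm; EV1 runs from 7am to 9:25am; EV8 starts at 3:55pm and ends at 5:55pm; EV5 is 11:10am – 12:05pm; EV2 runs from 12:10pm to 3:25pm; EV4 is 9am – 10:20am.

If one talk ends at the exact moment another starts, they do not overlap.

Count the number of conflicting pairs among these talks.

5

Sorted by start: EV1, EV3, EV4, EV5, EV2, EV8, EV6, EV7.
EV3 starts before EV1 ends → EV1 and EV3 overlap.
EV4 starts before EV1 ends → EV1 and EV4 overlap.
EV5 starts after EV1 ends; EV1 is clear from here.
EV4 starts before EV3 ends → EV3 and EV4 overlap.
EV5 starts after EV3 ends; EV3 is clear from here.
EV5 starts after EV4 ends; EV4 is clear from here.
EV2 starts after EV5 ends; EV5 is clear from here.
EV8 starts after EV2 ends; EV2 is clear from here.
EV6 starts before EV8 ends → EV8 and EV6 overlap.
EV7 starts exactly when EV8 ends (back-to-back, no overlap).
EV7 starts before EV6 ends → EV6 and EV7 overlap.
Overlapping pairs: EV1 & EV3, EV1 & EV4, EV3 & EV4, EV6 & EV7, EV6 & EV8 — 5 in total.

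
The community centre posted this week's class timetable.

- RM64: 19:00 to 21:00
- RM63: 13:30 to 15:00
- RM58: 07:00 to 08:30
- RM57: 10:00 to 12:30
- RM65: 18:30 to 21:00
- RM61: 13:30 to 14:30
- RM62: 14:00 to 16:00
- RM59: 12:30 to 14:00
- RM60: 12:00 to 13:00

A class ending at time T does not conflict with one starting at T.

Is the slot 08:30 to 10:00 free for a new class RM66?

RM58: ends 08:30 at or before RM66 starts 08:30 → clear.
RM57: starts 10:00 at or after RM66 ends 10:00 → clear.
RM60: starts 12:00 at or after RM66 ends 10:00 → clear.
RM59: starts 12:30 at or after RM66 ends 10:00 → clear.
RM61: starts 13:30 at or after RM66 ends 10:00 → clear.
RM63: starts 13:30 at or after RM66 ends 10:00 → clear.
RM62: starts 14:00 at or after RM66 ends 10:00 → clear.
RM65: starts 18:30 at or after RM66 ends 10:00 → clear.
RM64: starts 19:00 at or after RM66 ends 10:00 → clear.

Yes — the slot is free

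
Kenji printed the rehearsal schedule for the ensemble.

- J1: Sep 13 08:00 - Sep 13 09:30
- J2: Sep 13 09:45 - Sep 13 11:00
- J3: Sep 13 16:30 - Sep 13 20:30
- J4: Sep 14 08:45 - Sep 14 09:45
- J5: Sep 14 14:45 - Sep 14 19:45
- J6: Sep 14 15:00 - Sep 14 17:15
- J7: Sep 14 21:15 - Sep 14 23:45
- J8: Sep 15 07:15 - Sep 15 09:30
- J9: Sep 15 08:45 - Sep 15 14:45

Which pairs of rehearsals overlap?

J5 & J6, J8 & J9

Sorted by start: J1, J2, J3, J4, J5, J6, J7, J8, J9.
J2 starts after J1 ends; J1 is clear from here.
J3 starts after J2 ends; J2 is clear from here.
J4 starts after J3 ends; J3 is clear from here.
J5 starts after J4 ends; J4 is clear from here.
J6 starts before J5 ends → J5 and J6 overlap.
J7 starts after J5 ends; J5 is clear from here.
J7 starts after J6 ends; J6 is clear from here.
J8 starts after J7 ends; J7 is clear from here.
J9 starts before J8 ends → J8 and J9 overlap.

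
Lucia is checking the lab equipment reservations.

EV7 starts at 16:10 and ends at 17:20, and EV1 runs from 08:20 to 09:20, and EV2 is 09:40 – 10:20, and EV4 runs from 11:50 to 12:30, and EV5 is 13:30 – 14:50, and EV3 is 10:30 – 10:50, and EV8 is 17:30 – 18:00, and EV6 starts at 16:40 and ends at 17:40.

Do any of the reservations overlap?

Two intervals overlap when each starts before the other ends.
Sorted by start: EV1, EV2, EV3, EV4, EV5, EV7, EV6, EV8.
EV2 starts after EV1 ends — done with EV1.
EV3 starts after EV2 ends — done with EV2.
EV4 starts after EV3 ends — done with EV3.
EV5 starts after EV4 ends — done with EV4.
EV7 starts after EV5 ends — done with EV5.
EV6 starts before EV7 ends → EV7 and EV6 overlap.
That's a conflict, so the schedule is not conflict-free.

Yes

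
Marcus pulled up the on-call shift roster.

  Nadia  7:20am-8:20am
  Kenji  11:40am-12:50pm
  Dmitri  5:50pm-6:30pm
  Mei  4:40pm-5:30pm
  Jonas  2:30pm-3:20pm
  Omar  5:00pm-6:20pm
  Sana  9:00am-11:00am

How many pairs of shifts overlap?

2

Two intervals overlap when each starts before the other ends.
Sorted by start: Nadia, Sana, Kenji, Jonas, Mei, Omar, Dmitri.
Sana starts after Nadia ends; Nadia is clear from here.
Kenji starts after Sana ends; Sana is clear from here.
Jonas starts after Kenji ends; Kenji is clear from here.
Mei starts after Jonas ends; Jonas is clear from here.
Omar starts before Mei ends → Mei and Omar overlap.
Dmitri starts after Mei ends.
Dmitri starts before Omar ends → Omar and Dmitri overlap.
Overlapping pairs: Dmitri & Omar, Mei & Omar — 2 in total.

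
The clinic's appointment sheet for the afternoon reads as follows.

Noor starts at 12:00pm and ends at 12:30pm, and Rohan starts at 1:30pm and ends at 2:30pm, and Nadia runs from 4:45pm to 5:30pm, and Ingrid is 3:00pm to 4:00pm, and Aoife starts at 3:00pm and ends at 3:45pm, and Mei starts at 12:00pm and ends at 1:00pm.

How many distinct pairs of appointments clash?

2

Check each pair: they overlap iff neither finishes before the other starts.
Sorted by start: Noor, Mei, Rohan, Aoife, Ingrid, Nadia.
Mei starts before Noor ends → Noor and Mei overlap.
Rohan starts after Noor ends; Noor is clear from here.
Rohan starts after Mei ends; Mei is clear from here.
Aoife starts after Rohan ends; Rohan is clear from here.
Ingrid starts before Aoife ends → Aoife and Ingrid overlap.
Nadia starts after Aoife ends.
Nadia starts after Ingrid ends.
Overlapping pairs: Aoife & Ingrid, Mei & Noor — 2 in total.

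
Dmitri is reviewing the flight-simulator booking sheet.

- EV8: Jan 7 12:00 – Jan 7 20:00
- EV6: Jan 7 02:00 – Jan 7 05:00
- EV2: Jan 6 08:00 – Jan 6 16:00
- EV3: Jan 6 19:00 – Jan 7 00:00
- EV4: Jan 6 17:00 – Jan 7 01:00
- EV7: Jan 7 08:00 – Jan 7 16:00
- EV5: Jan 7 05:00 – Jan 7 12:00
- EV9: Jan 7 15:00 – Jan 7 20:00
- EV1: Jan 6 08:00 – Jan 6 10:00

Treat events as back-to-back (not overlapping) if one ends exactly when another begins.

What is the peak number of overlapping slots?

3

Sweep the timeline, counting +1 at each start and −1 at each end (ends before starts at a tie):
Jan 6 08:00 start EV1 → 1
Jan 6 08:00 start EV2 → 2
Jan 6 10:00 end EV1 → 1
Jan 6 16:00 end EV2 → 0
Jan 6 17:00 start EV4 → 1
Jan 6 19:00 start EV3 → 2
Jan 7 00:00 end EV3 → 1
Jan 7 01:00 end EV4 → 0
Jan 7 02:00 start EV6 → 1
Jan 7 05:00 end EV6 → 0
Jan 7 05:00 start EV5 → 1
Jan 7 08:00 start EV7 → 2
Jan 7 12:00 end EV5 → 1
Jan 7 12:00 start EV8 → 2
Jan 7 15:00 start EV9 → 3
Jan 7 16:00 end EV7 → 2
Jan 7 20:00 end EV8 → 1
Jan 7 20:00 end EV9 → 0
Peak is 3, at Jan 7 15:00 (EV7, EV8, EV9).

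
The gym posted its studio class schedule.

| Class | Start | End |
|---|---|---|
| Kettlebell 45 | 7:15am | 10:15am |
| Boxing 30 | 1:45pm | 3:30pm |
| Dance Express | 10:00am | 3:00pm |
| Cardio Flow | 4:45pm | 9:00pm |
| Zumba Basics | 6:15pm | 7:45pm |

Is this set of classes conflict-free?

Two intervals overlap when each starts before the other ends.
Sorted by start: Kettlebell 45, Dance Express, Boxing 30, Cardio Flow, Zumba Basics.
Dance Express starts before Kettlebell 45 ends → Kettlebell 45 and Dance Express overlap.
That's a conflict, so the schedule is not conflict-free.

No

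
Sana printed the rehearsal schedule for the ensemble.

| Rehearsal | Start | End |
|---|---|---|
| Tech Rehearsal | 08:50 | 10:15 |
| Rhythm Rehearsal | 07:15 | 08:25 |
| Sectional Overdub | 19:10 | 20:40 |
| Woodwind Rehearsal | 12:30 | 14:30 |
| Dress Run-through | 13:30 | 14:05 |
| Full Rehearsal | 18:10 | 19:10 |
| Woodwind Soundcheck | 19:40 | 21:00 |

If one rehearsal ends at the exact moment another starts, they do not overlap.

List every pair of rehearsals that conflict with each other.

Two intervals overlap when each starts before the other ends.
Sorted by start: Rhythm Rehearsal, Tech Rehearsal, Woodwind Rehearsal, Dress Run-through, Full Rehearsal, Sectional Overdub, Woodwind Soundcheck.
Tech Rehearsal starts after Rhythm Rehearsal ends — done with Rhythm Rehearsal.
Woodwind Rehearsal starts after Tech Rehearsal ends — done with Tech Rehearsal.
Dress Run-through starts before Woodwind Rehearsal ends → Woodwind Rehearsal and Dress Run-through overlap.
Full Rehearsal starts after Woodwind Rehearsal ends — done with Woodwind Rehearsal.
Full Rehearsal starts after Dress Run-through ends — done with Dress Run-through.
Sectional Overdub starts exactly when Full Rehearsal ends (back-to-back, no overlap) — done with Full Rehearsal.
Woodwind Soundcheck starts before Sectional Overdub ends → Sectional Overdub and Woodwind Soundcheck overlap.

Dress Run-through & Woodwind Rehearsal, Sectional Overdub & Woodwind Soundcheck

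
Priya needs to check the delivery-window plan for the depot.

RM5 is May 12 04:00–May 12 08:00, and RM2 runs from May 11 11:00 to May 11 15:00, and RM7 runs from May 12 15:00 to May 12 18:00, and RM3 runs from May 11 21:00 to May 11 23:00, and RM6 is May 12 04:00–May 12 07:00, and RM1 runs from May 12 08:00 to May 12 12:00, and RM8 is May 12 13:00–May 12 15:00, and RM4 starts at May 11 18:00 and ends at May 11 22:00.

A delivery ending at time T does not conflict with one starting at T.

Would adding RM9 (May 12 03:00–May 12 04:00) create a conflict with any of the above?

No — it doesn't clash with anything

RM2: ends May 11 15:00 at or before RM9 starts May 12 03:00 → clear.
RM4: ends May 11 22:00 at or before RM9 starts May 12 03:00 → clear.
RM3: ends May 11 23:00 at or before RM9 starts May 12 03:00 → clear.
RM5: starts May 12 04:00 at or after RM9 ends May 12 04:00 → clear.
RM6: starts May 12 04:00 at or after RM9 ends May 12 04:00 → clear.
RM1: starts May 12 08:00 at or after RM9 ends May 12 04:00 → clear.
RM8: starts May 12 13:00 at or after RM9 ends May 12 04:00 → clear.
RM7: starts May 12 15:00 at or after RM9 ends May 12 04:00 → clear.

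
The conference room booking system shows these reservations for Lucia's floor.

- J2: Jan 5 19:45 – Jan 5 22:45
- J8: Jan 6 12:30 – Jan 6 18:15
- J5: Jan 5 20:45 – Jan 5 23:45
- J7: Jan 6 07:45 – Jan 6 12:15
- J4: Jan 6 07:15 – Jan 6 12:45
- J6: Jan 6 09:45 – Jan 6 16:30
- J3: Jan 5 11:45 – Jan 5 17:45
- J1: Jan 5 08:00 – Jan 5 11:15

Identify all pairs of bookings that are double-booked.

J2 & J5, J4 & J6, J4 & J7, J4 & J8, J6 & J7, J6 & J8

Sorted by start: J1, J3, J2, J5, J4, J7, J6, J8.
J3 starts after J1 ends; J1 is clear from here.
J2 starts after J3 ends; J3 is clear from here.
J5 starts before J2 ends → J2 and J5 overlap.
J4 starts after J2 ends; J2 is clear from here.
J4 starts after J5 ends; J5 is clear from here.
J7 starts before J4 ends → J4 and J7 overlap.
J6 starts before J4 ends → J4 and J6 overlap.
J8 starts before J4 ends → J4 and J8 overlap.
J6 starts before J7 ends → J7 and J6 overlap.
J8 starts after J7 ends.
J8 starts before J6 ends → J6 and J8 overlap.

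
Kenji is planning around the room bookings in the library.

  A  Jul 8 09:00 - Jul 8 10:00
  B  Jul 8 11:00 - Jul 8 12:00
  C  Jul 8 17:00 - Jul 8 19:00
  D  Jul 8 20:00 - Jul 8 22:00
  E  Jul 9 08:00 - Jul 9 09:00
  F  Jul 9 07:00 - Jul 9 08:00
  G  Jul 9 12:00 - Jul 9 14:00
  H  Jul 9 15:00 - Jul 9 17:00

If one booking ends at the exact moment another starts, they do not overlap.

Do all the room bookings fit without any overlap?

Yes

Sorted by start: A, B, C, D, F, E, G, H.
B starts after A ends, so nothing later overlaps A either.
C starts after B ends, so nothing later overlaps B either.
D starts after C ends, so nothing later overlaps C either.
F starts after D ends, so nothing later overlaps D either.
E starts exactly when F ends (back-to-back, no overlap), so nothing later overlaps F either.
G starts after E ends, so nothing later overlaps E either.
H starts after G ends.
Every pair is clear; the schedule has no overlaps.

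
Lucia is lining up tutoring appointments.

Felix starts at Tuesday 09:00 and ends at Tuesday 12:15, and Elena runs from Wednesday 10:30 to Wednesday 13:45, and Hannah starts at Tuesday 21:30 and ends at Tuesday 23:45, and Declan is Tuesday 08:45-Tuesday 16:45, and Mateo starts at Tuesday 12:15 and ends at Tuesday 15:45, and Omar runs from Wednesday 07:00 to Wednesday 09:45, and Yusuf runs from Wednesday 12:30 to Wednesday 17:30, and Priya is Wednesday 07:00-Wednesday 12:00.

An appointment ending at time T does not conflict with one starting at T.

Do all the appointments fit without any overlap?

No

Check each pair: they overlap iff neither finishes before the other starts.
Sorted by start: Declan, Felix, Mateo, Hannah, Omar, Priya, Elena, Yusuf.
Felix starts before Declan ends → Declan and Felix overlap.
That's a conflict, so the schedule is not conflict-free.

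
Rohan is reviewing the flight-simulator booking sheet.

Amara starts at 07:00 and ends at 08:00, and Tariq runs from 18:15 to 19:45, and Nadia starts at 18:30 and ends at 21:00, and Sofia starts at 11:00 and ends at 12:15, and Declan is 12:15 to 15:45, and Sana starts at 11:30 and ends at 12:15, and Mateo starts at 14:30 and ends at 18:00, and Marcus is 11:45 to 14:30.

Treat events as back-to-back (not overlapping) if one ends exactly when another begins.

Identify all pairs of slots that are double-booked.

Sorted by start: Amara, Sofia, Sana, Marcus, Declan, Mateo, Tariq, Nadia.
Sofia starts after Amara ends; Amara is clear from here.
Sana starts before Sofia ends → Sofia and Sana overlap.
Marcus starts before Sofia ends → Sofia and Marcus overlap.
Declan starts exactly when Sofia ends (back-to-back, no overlap); Sofia is clear from here.
Marcus starts before Sana ends → Sana and Marcus overlap.
Declan starts exactly when Sana ends (back-to-back, no overlap); Sana is clear from here.
Declan starts before Marcus ends → Marcus and Declan overlap.
Mateo starts exactly when Marcus ends (back-to-back, no overlap); Marcus is clear from here.
Mateo starts before Declan ends → Declan and Mateo overlap.
Tariq starts after Declan ends; Declan is clear from here.
Tariq starts after Mateo ends; Mateo is clear from here.
Nadia starts before Tariq ends → Tariq and Nadia overlap.

Declan & Marcus, Declan & Mateo, Marcus & Sana, Marcus & Sofia, Nadia & Tariq, Sana & Sofia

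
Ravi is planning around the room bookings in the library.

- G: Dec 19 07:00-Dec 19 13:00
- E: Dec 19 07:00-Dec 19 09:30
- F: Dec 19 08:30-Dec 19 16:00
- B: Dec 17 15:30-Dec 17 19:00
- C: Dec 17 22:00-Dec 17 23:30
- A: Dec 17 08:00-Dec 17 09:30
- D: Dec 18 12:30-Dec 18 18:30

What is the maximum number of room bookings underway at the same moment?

3

Walk through starts and ends in time order (an end at T is processed before a start at T):
Dec 17 08:00 start A → 1
Dec 17 09:30 end A → 0
Dec 17 15:30 start B → 1
Dec 17 19:00 end B → 0
Dec 17 22:00 start C → 1
Dec 17 23:30 end C → 0
Dec 18 12:30 start D → 1
Dec 18 18:30 end D → 0
Dec 19 07:00 start E → 1
Dec 19 07:00 start G → 2
Dec 19 08:30 start F → 3
Dec 19 09:30 end E → 2
Dec 19 13:00 end G → 1
Dec 19 16:00 end F → 0
Peak is 3, at Dec 19 08:30 (E, F, G).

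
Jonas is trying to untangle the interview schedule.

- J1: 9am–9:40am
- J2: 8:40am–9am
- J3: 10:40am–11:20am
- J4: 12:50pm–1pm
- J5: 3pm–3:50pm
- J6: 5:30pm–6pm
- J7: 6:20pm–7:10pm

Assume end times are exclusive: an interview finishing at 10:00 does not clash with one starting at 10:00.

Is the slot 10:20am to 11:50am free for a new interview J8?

J2: ends 9am at or before J8 starts 10:20am → clear.
J1: ends 9:40am at or before J8 starts 10:20am → clear.
J3: starts 10:40am before J8 ends 11:50am, and ends 11:20am after J8 starts 10:20am → overlap.
J4: starts 12:50pm at or after J8 ends 11:50am → clear.
J5: starts 3pm at or after J8 ends 11:50am → clear.
J6: starts 5:30pm at or after J8 ends 11:50am → clear.
J7: starts 6:20pm at or after J8 ends 11:50am → clear.
J8 overlaps J3.

No — it overlaps J3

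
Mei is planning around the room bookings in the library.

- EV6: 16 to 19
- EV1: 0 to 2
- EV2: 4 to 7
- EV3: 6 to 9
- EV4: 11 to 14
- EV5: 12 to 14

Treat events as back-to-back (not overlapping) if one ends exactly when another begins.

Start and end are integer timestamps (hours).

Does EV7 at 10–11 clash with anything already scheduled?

EV1: ends 2 at or before EV7 starts 10 → clear.
EV2: ends 7 at or before EV7 starts 10 → clear.
EV3: ends 9 at or before EV7 starts 10 → clear.
EV4: starts 11 at or after EV7 ends 11 → clear.
EV5: starts 12 at or after EV7 ends 11 → clear.
EV6: starts 16 at or after EV7 ends 11 → clear.

No — it doesn't clash with anything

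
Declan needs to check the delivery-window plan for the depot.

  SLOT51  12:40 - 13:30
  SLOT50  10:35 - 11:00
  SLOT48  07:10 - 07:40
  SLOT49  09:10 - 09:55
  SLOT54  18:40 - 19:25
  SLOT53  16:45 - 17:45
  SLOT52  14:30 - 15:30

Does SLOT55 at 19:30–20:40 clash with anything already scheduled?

SLOT48: ends 07:40 at or before SLOT55 starts 19:30 → clear.
SLOT49: ends 09:55 at or before SLOT55 starts 19:30 → clear.
SLOT50: ends 11:00 at or before SLOT55 starts 19:30 → clear.
SLOT51: ends 13:30 at or before SLOT55 starts 19:30 → clear.
SLOT52: ends 15:30 at or before SLOT55 starts 19:30 → clear.
SLOT53: ends 17:45 at or before SLOT55 starts 19:30 → clear.
SLOT54: ends 19:25 at or before SLOT55 starts 19:30 → clear.

No — it doesn't clash with anything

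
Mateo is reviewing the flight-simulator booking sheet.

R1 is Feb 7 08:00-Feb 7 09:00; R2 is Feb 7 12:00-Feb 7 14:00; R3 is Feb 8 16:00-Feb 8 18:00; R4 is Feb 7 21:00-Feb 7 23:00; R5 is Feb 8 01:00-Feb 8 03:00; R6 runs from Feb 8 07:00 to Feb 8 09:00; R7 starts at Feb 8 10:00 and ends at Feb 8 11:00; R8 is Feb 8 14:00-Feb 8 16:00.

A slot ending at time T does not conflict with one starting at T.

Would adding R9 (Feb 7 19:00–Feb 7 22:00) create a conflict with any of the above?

Yes — it overlaps R4

R1: ends Feb 7 09:00 at or before R9 starts Feb 7 19:00 → clear.
R2: ends Feb 7 14:00 at or before R9 starts Feb 7 19:00 → clear.
R4: starts Feb 7 21:00 before R9 ends Feb 7 22:00, and ends Feb 7 23:00 after R9 starts Feb 7 19:00 → overlap.
R5: starts Feb 8 01:00 at or after R9 ends Feb 7 22:00 → clear.
R6: starts Feb 8 07:00 at or after R9 ends Feb 7 22:00 → clear.
R7: starts Feb 8 10:00 at or after R9 ends Feb 7 22:00 → clear.
R8: starts Feb 8 14:00 at or after R9 ends Feb 7 22:00 → clear.
R3: starts Feb 8 16:00 at or after R9 ends Feb 7 22:00 → clear.
R9 overlaps R4.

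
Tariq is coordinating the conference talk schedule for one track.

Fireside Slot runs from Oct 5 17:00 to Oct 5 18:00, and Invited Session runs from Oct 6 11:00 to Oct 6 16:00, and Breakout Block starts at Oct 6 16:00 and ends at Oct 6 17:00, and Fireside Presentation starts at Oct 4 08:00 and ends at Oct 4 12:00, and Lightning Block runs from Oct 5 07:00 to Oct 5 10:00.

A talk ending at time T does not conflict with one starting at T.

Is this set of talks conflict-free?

Yes

Sorted by start: Fireside Presentation, Lightning Block, Fireside Slot, Invited Session, Breakout Block.
Lightning Block starts after Fireside Presentation ends, so Fireside Presentation has no further overlaps.
Fireside Slot starts after Lightning Block ends, so Lightning Block has no further overlaps.
Invited Session starts after Fireside Slot ends, so Fireside Slot has no further overlaps.
Breakout Block starts exactly when Invited Session ends (back-to-back, no overlap).
Every pair is clear; the schedule has no overlaps.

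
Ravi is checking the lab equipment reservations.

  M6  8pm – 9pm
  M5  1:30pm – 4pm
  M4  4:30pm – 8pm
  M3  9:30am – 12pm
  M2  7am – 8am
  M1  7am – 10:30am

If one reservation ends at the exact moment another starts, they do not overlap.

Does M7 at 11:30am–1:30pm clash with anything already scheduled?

Yes — it overlaps M3

M1: ends 10:30am at or before M7 starts 11:30am → clear.
M2: ends 8am at or before M7 starts 11:30am → clear.
M3: starts 9:30am before M7 ends 1:30pm, and ends 12pm after M7 starts 11:30am → overlap.
M5: starts 1:30pm at or after M7 ends 1:30pm → clear.
M4: starts 4:30pm at or after M7 ends 1:30pm → clear.
M6: starts 8pm at or after M7 ends 1:30pm → clear.
M7 overlaps M3.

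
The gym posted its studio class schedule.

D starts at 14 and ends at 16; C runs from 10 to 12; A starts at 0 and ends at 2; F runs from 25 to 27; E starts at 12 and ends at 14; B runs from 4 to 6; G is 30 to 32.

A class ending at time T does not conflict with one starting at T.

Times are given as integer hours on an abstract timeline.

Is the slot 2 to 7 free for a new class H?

No — it overlaps B

A: ends 2 at or before H starts 2 → clear.
B: starts 4 before H ends 7, and ends 6 after H starts 2 → overlap.
C: starts 10 at or after H ends 7 → clear.
E: starts 12 at or after H ends 7 → clear.
D: starts 14 at or after H ends 7 → clear.
F: starts 25 at or after H ends 7 → clear.
G: starts 30 at or after H ends 7 → clear.
H overlaps B.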